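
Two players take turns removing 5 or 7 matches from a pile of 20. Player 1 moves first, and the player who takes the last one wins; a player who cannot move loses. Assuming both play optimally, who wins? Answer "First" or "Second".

First

i:   0  1  2  3  4  5  6  7  8  9 10 11 12 13 14 15 16 17 18 19 20
     L  L  L  L  L  W  W  W  W  W  W  W  L  L  L  L  L  W  W  W  W
Position 20 is W, so the first player wins.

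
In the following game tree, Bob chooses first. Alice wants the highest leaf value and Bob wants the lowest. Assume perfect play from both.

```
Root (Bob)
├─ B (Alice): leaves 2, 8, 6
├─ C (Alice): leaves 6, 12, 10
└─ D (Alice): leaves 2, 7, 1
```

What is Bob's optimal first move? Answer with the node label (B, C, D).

D

B (Alice): max(2, 8, 6) = 8
C (Alice): max(6, 12, 10) = 12
D (Alice): max(2, 7, 1) = 7
Root (Bob): min(8, 12, 7) = 7
Bob picks the child with the lowest value: D (value 7).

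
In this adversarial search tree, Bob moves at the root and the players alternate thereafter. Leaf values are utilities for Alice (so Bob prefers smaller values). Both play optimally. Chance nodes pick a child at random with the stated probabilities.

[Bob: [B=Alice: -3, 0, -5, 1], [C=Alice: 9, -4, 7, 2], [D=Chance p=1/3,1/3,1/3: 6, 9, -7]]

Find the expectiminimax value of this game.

1

B (Alice): max(-3, 0, -5, 1) = 1
C (Alice): max(9, -4, 7, 2) = 9
D (Chance): 1/3·6 + 1/3·9 + 1/3·-7 = 2.67
Root (Bob): min(1, 9, 2.67) = 1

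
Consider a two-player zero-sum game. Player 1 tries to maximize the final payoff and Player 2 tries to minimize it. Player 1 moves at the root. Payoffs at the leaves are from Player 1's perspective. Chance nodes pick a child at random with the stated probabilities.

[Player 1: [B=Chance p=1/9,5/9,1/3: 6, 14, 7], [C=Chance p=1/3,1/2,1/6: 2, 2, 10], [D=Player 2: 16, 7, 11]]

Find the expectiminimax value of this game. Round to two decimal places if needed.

B (Chance): 1/9·6 + 5/9·14 + 1/3·7 = 10.78
C (Chance): 1/3·2 + 1/2·2 + 1/6·10 = 3.33
D (Player 2): min(16, 7, 11) = 7
Root (Player 1): max(10.78, 3.33, 7) = 10.78

10.78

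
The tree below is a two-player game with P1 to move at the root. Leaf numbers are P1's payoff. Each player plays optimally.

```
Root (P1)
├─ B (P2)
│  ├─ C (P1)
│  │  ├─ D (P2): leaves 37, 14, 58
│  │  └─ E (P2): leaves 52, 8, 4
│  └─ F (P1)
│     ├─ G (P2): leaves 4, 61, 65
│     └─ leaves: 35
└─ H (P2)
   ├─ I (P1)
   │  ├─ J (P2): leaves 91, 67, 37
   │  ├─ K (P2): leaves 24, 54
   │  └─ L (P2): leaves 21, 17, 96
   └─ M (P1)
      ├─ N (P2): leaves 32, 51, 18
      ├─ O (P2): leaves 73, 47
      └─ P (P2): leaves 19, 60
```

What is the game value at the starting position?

D (P2): min(37, 14, 58) = 14
E (P2): min(52, 8, 4) = 4
C (P1): max(14, 4) = 14
G (P2): min(4, 61, 65) = 4
F (P1): max(4, 35) = 35
B (P2): min(14, 35) = 14
J (P2): min(91, 67, 37) = 37
K (P2): min(24, 54) = 24
L (P2): min(21, 17, 96) = 17
I (P1): max(37, 24, 17) = 37
N (P2): min(32, 51, 18) = 18
O (P2): min(73, 47) = 47
P (P2): min(19, 60) = 19
M (P1): max(18, 47, 19) = 47
H (P2): min(37, 47) = 37
Root (P1): max(14, 37) = 37

37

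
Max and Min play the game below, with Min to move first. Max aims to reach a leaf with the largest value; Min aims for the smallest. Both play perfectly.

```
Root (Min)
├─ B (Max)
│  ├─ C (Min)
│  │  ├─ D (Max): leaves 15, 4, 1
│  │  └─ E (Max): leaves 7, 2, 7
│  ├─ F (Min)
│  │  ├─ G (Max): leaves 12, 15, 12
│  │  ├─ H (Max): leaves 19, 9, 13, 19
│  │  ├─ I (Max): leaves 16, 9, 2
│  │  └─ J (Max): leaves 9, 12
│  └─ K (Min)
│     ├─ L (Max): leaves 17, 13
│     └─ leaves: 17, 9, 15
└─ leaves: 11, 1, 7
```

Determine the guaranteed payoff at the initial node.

1

D (Max): max(15, 4, 1) = 15
E (Max): max(7, 2, 7) = 7
C (Min): min(15, 7) = 7
G (Max): max(12, 15, 12) = 15
H (Max): max(19, 9, 13, 19) = 19
I (Max): max(16, 9, 2) = 16
J (Max): max(9, 12) = 12
F (Min): min(15, 19, 16, 12) = 12
L (Max): max(17, 13) = 17
K (Min): min(17, 17, 9, 15) = 9
B (Max): max(7, 12, 9) = 12
Root (Min): min(12, 11, 1, 7) = 1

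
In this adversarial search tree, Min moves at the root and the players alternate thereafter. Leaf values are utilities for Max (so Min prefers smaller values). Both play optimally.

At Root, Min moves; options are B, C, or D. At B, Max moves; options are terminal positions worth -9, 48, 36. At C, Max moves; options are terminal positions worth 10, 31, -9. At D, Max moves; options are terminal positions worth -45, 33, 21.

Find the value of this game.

B (Max): max(-9, 48, 36) = 48
C (Max): max(10, 31, -9) = 31
D (Max): max(-45, 33, 21) = 33
Root (Min): min(48, 31, 33) = 31

31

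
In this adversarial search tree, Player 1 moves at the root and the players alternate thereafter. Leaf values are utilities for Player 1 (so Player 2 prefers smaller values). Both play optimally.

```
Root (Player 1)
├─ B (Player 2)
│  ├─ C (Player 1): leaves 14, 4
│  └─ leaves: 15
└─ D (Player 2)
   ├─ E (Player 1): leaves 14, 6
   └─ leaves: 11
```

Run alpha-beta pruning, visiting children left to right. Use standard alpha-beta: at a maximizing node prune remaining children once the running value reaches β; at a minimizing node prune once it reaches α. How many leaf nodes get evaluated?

C [α=-∞,β=+∞]: v=14
B [α=-∞,β=+∞]: v=14
E [α=14,β=+∞]: v=14
D [α=14,β=+∞]: v=14 after child 1 ≤ α → α-cutoff, skip 1
Root [α=-∞,β=+∞]: v=14
Leaves evaluated: 5 of 6.

5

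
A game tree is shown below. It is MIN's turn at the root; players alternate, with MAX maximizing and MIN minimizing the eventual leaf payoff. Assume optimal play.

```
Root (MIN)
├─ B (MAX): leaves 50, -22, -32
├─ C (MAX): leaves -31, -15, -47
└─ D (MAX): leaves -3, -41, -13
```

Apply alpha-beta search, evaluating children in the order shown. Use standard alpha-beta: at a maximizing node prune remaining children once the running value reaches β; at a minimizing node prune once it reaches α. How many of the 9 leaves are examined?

7

B [α=-∞,β=+∞]: v=50
C [α=-∞,β=50]: v=-15
D [α=-∞,β=-15]: v=-3 after child 1 ≥ β → β-cutoff, skip 2
Root [α=-∞,β=+∞]: v=-15
Leaves evaluated: 7 of 9.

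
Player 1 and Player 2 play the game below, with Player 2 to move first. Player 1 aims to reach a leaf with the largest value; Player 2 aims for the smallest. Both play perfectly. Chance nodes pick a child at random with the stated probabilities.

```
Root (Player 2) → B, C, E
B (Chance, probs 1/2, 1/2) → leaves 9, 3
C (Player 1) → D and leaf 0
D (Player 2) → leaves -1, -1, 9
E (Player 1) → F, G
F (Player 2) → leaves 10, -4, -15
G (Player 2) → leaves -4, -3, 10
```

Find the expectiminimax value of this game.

-4

B (Chance): 1/2·9 + 1/2·3 = 6
D (Player 2): min(-1, -1, 9) = -1
C (Player 1): max(-1, 0) = 0
F (Player 2): min(10, -4, -15) = -15
G (Player 2): min(-4, -3, 10) = -4
E (Player 1): max(-15, -4) = -4
Root (Player 2): min(6, 0, -4) = -4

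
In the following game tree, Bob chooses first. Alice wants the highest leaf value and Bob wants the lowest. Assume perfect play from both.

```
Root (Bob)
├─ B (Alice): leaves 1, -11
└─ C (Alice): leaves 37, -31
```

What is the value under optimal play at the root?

1

B (Alice): max(1, -11) = 1
C (Alice): max(37, -31) = 37
Root (Bob): min(1, 37) = 1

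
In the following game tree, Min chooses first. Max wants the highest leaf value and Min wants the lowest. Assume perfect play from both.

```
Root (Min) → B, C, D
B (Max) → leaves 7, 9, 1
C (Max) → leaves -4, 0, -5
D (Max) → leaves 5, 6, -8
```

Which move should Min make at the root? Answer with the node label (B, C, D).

C

B (Max): max(7, 9, 1) = 9
C (Max): max(-4, 0, -5) = 0
D (Max): max(5, 6, -8) = 6
Root (Min): min(9, 0, 6) = 0
Min picks the child with the lowest value: C (value 0).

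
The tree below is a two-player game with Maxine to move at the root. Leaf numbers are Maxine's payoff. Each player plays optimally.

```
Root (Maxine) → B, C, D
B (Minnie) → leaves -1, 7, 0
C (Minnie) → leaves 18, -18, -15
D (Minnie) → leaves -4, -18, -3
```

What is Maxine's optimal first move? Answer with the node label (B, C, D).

B

B (Minnie): min(-1, 7, 0) = -1
C (Minnie): min(18, -18, -15) = -18
D (Minnie): min(-4, -18, -3) = -18
Root (Maxine): max(-1, -18, -18) = -1
Maxine picks the child with the highest value: B (value -1).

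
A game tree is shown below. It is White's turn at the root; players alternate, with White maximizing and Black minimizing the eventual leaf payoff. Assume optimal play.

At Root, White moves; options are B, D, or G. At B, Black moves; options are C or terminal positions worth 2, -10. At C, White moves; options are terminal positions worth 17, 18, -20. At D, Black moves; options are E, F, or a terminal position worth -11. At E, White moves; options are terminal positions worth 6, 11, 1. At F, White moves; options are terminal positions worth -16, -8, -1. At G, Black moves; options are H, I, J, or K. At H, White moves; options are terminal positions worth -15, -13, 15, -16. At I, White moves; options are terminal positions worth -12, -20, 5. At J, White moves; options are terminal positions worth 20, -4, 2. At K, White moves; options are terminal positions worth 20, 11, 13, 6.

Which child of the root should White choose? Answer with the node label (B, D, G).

C (White): max(17, 18, -20) = 18
B (Black): min(18, 2, -10) = -10
E (White): max(6, 11, 1) = 11
F (White): max(-16, -8, -1) = -1
D (Black): min(11, -1, -11) = -11
H (White): max(-15, -13, 15, -16) = 15
I (White): max(-12, -20, 5) = 5
J (White): max(20, -4, 2) = 20
K (White): max(20, 11, 13, 6) = 20
G (Black): min(15, 5, 20, 20) = 5
Root (White): max(-10, -11, 5) = 5
White picks the child with the highest value: G (value 5).

G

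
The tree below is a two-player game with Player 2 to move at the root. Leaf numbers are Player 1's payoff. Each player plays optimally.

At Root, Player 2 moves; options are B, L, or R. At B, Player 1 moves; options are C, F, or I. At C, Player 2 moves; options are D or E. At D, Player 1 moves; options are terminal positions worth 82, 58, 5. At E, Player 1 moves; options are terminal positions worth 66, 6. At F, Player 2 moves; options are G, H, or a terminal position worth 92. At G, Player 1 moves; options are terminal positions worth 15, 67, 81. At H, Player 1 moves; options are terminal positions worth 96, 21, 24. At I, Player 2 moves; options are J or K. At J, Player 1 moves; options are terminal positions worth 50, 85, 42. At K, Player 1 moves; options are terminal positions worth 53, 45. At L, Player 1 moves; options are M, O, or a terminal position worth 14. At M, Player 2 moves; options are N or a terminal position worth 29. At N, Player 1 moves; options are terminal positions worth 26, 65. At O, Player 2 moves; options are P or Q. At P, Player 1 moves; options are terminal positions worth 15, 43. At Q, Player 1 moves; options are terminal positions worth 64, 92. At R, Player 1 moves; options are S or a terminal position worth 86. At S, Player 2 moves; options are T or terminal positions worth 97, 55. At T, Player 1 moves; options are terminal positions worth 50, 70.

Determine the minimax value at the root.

D (Player 1): max(82, 58, 5) = 82
E (Player 1): max(66, 6) = 66
C (Player 2): min(82, 66) = 66
G (Player 1): max(15, 67, 81) = 81
H (Player 1): max(96, 21, 24) = 96
F (Player 2): min(81, 96, 92) = 81
J (Player 1): max(50, 85, 42) = 85
K (Player 1): max(53, 45) = 53
I (Player 2): min(85, 53) = 53
B (Player 1): max(66, 81, 53) = 81
N (Player 1): max(26, 65) = 65
M (Player 2): min(65, 29) = 29
P (Player 1): max(15, 43) = 43
Q (Player 1): max(64, 92) = 92
O (Player 2): min(43, 92) = 43
L (Player 1): max(29, 43, 14) = 43
T (Player 1): max(50, 70) = 70
S (Player 2): min(70, 97, 55) = 55
R (Player 1): max(55, 86) = 86
Root (Player 2): min(81, 43, 86) = 43

43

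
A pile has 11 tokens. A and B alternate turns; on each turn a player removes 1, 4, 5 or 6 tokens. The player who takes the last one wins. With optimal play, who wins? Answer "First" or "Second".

Second

Positions where the player to move wins (W) vs loses (L):
i:   0  1  2  3  4  5  6  7  8  9 10 11
     L  W  L  W  W  W  W  W  W  L  W  L
Position 11 is L, so the second player wins.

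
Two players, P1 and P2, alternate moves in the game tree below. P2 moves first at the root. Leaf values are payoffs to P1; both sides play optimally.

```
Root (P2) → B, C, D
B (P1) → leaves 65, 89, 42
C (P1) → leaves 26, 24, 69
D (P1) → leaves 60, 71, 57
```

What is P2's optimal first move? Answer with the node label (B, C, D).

B (P1): max(65, 89, 42) = 89
C (P1): max(26, 24, 69) = 69
D (P1): max(60, 71, 57) = 71
Root (P2): min(89, 69, 71) = 69
P2 picks the child with the lowest value: C (value 69).

C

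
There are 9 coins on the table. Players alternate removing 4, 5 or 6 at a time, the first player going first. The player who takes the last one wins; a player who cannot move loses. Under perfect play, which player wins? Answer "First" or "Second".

First

Mark each pile size as W (mover wins) or L (mover loses):
i:   0  1  2  3  4  5  6  7  8  9
     L  L  L  L  W  W  W  W  W  W
Position 9 is W, so the first player wins.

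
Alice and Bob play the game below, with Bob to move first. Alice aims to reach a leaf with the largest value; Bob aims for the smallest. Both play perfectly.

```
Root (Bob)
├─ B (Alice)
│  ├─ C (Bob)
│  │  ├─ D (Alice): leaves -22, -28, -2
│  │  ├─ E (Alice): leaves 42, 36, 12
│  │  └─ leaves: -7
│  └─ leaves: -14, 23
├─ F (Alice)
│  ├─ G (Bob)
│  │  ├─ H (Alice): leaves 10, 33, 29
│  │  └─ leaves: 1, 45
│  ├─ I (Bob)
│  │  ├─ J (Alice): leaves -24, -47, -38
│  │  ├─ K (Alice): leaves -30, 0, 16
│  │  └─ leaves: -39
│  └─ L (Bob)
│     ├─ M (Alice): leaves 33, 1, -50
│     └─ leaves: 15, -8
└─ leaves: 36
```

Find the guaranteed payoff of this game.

D (Alice): max(-22, -28, -2) = -2
E (Alice): max(42, 36, 12) = 42
C (Bob): min(-2, 42, -7) = -7
B (Alice): max(-7, -14, 23) = 23
H (Alice): max(10, 33, 29) = 33
G (Bob): min(33, 1, 45) = 1
J (Alice): max(-24, -47, -38) = -24
K (Alice): max(-30, 0, 16) = 16
I (Bob): min(-24, 16, -39) = -39
M (Alice): max(33, 1, -50) = 33
L (Bob): min(33, 15, -8) = -8
F (Alice): max(1, -39, -8) = 1
Root (Bob): min(23, 1, 36) = 1

1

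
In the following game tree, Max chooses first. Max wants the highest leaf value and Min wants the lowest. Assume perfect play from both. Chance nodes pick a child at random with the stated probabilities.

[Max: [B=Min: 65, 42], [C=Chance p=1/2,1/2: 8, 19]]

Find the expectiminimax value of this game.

B (Min): min(65, 42) = 42
C (Chance): 1/2·8 + 1/2·19 = 13.5
Root (Max): max(42, 13.5) = 42

42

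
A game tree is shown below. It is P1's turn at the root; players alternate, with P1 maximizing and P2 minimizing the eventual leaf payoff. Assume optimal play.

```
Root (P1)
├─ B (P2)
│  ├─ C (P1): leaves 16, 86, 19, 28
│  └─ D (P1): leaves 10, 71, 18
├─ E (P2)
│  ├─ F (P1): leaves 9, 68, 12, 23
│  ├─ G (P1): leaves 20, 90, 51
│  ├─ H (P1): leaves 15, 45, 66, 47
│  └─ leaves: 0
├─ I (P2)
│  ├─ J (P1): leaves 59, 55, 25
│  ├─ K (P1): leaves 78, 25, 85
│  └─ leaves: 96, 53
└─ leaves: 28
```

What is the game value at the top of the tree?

C (P1): max(16, 86, 19, 28) = 86
D (P1): max(10, 71, 18) = 71
B (P2): min(86, 71) = 71
F (P1): max(9, 68, 12, 23) = 68
G (P1): max(20, 90, 51) = 90
H (P1): max(15, 45, 66, 47) = 66
E (P2): min(68, 90, 66, 0) = 0
J (P1): max(59, 55, 25) = 59
K (P1): max(78, 25, 85) = 85
I (P2): min(59, 85, 96, 53) = 53
Root (P1): max(71, 0, 53, 28) = 71

71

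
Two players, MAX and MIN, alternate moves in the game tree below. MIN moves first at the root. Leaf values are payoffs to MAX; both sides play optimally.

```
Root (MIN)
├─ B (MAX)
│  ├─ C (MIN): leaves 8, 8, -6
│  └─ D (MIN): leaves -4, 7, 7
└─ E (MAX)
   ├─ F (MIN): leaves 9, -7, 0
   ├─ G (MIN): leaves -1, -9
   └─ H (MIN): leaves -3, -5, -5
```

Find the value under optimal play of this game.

C (MIN): min(8, 8, -6) = -6
D (MIN): min(-4, 7, 7) = -4
B (MAX): max(-6, -4) = -4
F (MIN): min(9, -7, 0) = -7
G (MIN): min(-1, -9) = -9
H (MIN): min(-3, -5, -5) = -5
E (MAX): max(-7, -9, -5) = -5
Root (MIN): min(-4, -5) = -5

-5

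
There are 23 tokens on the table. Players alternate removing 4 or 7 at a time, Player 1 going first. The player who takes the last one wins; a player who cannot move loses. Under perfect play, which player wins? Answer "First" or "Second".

Second

Mark each pile size as W (mover wins) or L (mover loses):
i:   0  1  2  3  4  5  6  7  8  9 10 11 12 13 14 15 16 17 18 19 20 21 22 23
     L  L  L  L  W  W  W  W  W  W  W  L  L  L  L  W  W  W  W  W  W  W  L  L
Position 23 is L, so the second player wins.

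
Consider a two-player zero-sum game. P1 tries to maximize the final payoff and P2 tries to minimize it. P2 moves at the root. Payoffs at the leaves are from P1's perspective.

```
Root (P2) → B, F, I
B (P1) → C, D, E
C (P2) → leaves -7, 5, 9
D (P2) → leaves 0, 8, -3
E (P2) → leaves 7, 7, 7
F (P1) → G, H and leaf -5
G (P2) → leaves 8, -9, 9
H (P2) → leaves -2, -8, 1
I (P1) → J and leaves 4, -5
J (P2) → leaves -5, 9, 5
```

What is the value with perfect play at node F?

G: min(8, -9, 9) = -9
H: min(-2, -8, 1) = -8
F: max(-9, -8, -5) = -5

-5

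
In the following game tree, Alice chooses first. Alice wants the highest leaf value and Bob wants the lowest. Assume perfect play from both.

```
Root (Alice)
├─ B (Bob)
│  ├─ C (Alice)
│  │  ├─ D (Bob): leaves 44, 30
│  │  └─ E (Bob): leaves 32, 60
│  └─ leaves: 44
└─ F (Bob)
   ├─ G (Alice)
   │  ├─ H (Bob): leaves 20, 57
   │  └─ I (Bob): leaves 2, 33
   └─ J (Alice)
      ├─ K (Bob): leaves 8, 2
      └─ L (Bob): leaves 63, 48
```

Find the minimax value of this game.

D (Bob): min(44, 30) = 30
E (Bob): min(32, 60) = 32
C (Alice): max(30, 32) = 32
B (Bob): min(32, 44) = 32
H (Bob): min(20, 57) = 20
I (Bob): min(2, 33) = 2
G (Alice): max(20, 2) = 20
K (Bob): min(8, 2) = 2
L (Bob): min(63, 48) = 48
J (Alice): max(2, 48) = 48
F (Bob): min(20, 48) = 20
Root (Alice): max(32, 20) = 32

32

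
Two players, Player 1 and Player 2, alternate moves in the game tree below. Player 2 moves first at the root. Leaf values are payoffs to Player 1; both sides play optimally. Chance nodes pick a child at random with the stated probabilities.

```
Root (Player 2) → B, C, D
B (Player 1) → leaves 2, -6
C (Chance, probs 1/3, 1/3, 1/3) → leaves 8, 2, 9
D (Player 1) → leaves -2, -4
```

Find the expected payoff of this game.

B (Player 1): max(2, -6) = 2
C (Chance): 1/3·8 + 1/3·2 + 1/3·9 = 6.33
D (Player 1): max(-2, -4) = -2
Root (Player 2): min(2, 6.33, -2) = -2

-2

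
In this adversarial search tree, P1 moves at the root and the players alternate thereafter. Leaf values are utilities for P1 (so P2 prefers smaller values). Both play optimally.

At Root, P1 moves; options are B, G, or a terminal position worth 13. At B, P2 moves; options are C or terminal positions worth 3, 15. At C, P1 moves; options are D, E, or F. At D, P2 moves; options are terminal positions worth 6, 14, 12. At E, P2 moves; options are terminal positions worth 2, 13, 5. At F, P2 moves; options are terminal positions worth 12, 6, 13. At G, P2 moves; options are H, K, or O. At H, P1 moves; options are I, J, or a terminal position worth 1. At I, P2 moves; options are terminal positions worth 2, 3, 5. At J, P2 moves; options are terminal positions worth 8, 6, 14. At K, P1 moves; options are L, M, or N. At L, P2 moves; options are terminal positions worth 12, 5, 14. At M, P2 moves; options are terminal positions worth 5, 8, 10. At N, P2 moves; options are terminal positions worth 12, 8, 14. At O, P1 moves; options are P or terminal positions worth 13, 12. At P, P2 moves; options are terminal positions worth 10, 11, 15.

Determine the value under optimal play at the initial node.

13

D (P2): min(6, 14, 12) = 6
E (P2): min(2, 13, 5) = 2
F (P2): min(12, 6, 13) = 6
C (P1): max(6, 2, 6) = 6
B (P2): min(6, 3, 15) = 3
I (P2): min(2, 3, 5) = 2
J (P2): min(8, 6, 14) = 6
H (P1): max(2, 6, 1) = 6
L (P2): min(12, 5, 14) = 5
M (P2): min(5, 8, 10) = 5
N (P2): min(12, 8, 14) = 8
K (P1): max(5, 5, 8) = 8
P (P2): min(10, 11, 15) = 10
O (P1): max(10, 13, 12) = 13
G (P2): min(6, 8, 13) = 6
Root (P1): max(3, 6, 13) = 13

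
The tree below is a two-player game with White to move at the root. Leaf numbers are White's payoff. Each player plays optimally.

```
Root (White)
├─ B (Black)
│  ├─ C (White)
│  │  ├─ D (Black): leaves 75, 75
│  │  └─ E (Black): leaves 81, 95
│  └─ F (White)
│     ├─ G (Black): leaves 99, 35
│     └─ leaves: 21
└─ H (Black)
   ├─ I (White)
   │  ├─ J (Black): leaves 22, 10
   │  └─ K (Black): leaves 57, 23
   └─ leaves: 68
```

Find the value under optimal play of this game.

35

D (Black): min(75, 75) = 75
E (Black): min(81, 95) = 81
C (White): max(75, 81) = 81
G (Black): min(99, 35) = 35
F (White): max(35, 21) = 35
B (Black): min(81, 35) = 35
J (Black): min(22, 10) = 10
K (Black): min(57, 23) = 23
I (White): max(10, 23) = 23
H (Black): min(23, 68) = 23
Root (White): max(35, 23) = 35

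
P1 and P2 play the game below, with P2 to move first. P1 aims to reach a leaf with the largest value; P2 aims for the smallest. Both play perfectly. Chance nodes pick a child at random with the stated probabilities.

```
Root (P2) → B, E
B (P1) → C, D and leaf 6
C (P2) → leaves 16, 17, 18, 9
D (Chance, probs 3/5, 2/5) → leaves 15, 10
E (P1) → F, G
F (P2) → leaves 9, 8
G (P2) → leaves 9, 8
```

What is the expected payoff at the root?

8

C (P2): min(16, 17, 18, 9) = 9
D (Chance): 3/5·15 + 2/5·10 = 13
B (P1): max(9, 13, 6) = 13
F (P2): min(9, 8) = 8
G (P2): min(9, 8) = 8
E (P1): max(8, 8) = 8
Root (P2): min(13, 8) = 8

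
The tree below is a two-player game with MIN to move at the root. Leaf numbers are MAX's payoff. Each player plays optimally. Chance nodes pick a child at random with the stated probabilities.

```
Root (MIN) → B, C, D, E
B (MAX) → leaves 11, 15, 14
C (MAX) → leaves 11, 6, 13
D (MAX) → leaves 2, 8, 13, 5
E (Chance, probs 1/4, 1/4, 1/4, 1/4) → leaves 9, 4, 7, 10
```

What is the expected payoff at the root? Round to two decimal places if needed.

7.5

B (MAX): max(11, 15, 14) = 15
C (MAX): max(11, 6, 13) = 13
D (MAX): max(2, 8, 13, 5) = 13
E (Chance): 1/4·9 + 1/4·4 + 1/4·7 + 1/4·10 = 7.5
Root (MIN): min(15, 13, 13, 7.5) = 7.5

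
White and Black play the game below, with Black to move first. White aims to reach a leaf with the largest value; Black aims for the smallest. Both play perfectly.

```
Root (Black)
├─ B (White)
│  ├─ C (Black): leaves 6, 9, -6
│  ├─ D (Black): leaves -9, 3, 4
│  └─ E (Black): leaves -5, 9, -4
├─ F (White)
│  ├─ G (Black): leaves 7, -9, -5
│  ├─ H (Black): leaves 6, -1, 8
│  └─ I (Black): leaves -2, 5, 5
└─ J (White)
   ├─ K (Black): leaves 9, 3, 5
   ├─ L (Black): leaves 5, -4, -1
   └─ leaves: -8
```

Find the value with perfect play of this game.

C (Black): min(6, 9, -6) = -6
D (Black): min(-9, 3, 4) = -9
E (Black): min(-5, 9, -4) = -5
B (White): max(-6, -9, -5) = -5
G (Black): min(7, -9, -5) = -9
H (Black): min(6, -1, 8) = -1
I (Black): min(-2, 5, 5) = -2
F (White): max(-9, -1, -2) = -1
K (Black): min(9, 3, 5) = 3
L (Black): min(5, -4, -1) = -4
J (White): max(3, -4, -8) = 3
Root (Black): min(-5, -1, 3) = -5

-5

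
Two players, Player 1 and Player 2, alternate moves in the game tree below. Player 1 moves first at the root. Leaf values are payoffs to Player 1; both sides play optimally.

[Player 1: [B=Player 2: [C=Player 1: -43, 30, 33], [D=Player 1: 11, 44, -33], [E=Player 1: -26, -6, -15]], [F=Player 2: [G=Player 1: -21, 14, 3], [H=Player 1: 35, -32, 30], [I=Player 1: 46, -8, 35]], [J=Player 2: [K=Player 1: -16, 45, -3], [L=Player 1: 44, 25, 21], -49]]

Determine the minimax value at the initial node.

C (Player 1): max(-43, 30, 33) = 33
D (Player 1): max(11, 44, -33) = 44
E (Player 1): max(-26, -6, -15) = -6
B (Player 2): min(33, 44, -6) = -6
G (Player 1): max(-21, 14, 3) = 14
H (Player 1): max(35, -32, 30) = 35
I (Player 1): max(46, -8, 35) = 46
F (Player 2): min(14, 35, 46) = 14
K (Player 1): max(-16, 45, -3) = 45
L (Player 1): max(44, 25, 21) = 44
J (Player 2): min(45, 44, -49) = -49
Root (Player 1): max(-6, 14, -49) = 14

14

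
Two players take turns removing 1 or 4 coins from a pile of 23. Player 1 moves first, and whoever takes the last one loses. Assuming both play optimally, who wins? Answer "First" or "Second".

Second

W/L table (W = player to move can force a win):
i:   0  1  2  3  4  5  6  7  8  9 10 11 12 13 14 15 16 17 18 19 20 21 22 23
     W  L  W  L  W  W  L  W  L  W  W  L  W  L  W  W  L  W  L  W  W  L  W  L
Position 23 is L, so the second player wins.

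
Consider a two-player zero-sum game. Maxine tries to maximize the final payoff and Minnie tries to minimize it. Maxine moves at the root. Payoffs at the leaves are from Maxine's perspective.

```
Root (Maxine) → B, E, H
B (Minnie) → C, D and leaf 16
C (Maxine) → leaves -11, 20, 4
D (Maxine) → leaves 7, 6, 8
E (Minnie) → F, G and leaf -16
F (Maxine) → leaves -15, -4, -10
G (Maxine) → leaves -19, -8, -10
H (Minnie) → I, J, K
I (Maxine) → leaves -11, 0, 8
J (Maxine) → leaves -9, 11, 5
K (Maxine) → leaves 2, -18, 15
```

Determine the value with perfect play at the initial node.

8

C (Maxine): max(-11, 20, 4) = 20
D (Maxine): max(7, 6, 8) = 8
B (Minnie): min(20, 8, 16) = 8
F (Maxine): max(-15, -4, -10) = -4
G (Maxine): max(-19, -8, -10) = -8
E (Minnie): min(-4, -8, -16) = -16
I (Maxine): max(-11, 0, 8) = 8
J (Maxine): max(-9, 11, 5) = 11
K (Maxine): max(2, -18, 15) = 15
H (Minnie): min(8, 11, 15) = 8
Root (Maxine): max(8, -16, 8) = 8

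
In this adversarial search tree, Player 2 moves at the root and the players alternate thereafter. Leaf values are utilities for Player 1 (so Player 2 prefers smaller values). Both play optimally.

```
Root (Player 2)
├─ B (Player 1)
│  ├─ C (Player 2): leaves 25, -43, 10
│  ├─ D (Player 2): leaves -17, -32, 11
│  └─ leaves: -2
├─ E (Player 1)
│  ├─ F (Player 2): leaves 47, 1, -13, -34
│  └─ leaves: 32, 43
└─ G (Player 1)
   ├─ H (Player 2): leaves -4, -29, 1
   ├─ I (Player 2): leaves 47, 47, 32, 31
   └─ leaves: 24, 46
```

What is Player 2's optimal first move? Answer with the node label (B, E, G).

B

C (Player 2): min(25, -43, 10) = -43
D (Player 2): min(-17, -32, 11) = -32
B (Player 1): max(-43, -32, -2) = -2
F (Player 2): min(47, 1, -13, -34) = -34
E (Player 1): max(-34, 32, 43) = 43
H (Player 2): min(-4, -29, 1) = -29
I (Player 2): min(47, 47, 32, 31) = 31
G (Player 1): max(-29, 31, 24, 46) = 46
Root (Player 2): min(-2, 43, 46) = -2
Player 2 picks the child with the lowest value: B (value -2).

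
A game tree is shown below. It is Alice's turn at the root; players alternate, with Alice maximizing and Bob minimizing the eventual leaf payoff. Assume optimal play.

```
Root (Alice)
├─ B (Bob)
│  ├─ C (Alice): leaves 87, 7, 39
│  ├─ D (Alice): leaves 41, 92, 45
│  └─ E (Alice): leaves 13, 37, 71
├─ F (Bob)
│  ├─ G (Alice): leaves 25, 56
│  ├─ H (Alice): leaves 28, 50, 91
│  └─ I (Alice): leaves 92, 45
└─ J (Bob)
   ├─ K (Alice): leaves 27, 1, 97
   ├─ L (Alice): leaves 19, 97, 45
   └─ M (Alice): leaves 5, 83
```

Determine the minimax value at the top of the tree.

C (Alice): max(87, 7, 39) = 87
D (Alice): max(41, 92, 45) = 92
E (Alice): max(13, 37, 71) = 71
B (Bob): min(87, 92, 71) = 71
G (Alice): max(25, 56) = 56
H (Alice): max(28, 50, 91) = 91
I (Alice): max(92, 45) = 92
F (Bob): min(56, 91, 92) = 56
K (Alice): max(27, 1, 97) = 97
L (Alice): max(19, 97, 45) = 97
M (Alice): max(5, 83) = 83
J (Bob): min(97, 97, 83) = 83
Root (Alice): max(71, 56, 83) = 83

83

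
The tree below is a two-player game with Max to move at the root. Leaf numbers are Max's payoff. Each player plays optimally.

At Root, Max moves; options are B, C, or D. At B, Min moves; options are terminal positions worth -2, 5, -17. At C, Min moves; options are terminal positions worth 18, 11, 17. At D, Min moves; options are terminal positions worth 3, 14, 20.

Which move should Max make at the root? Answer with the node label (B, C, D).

B (Min): min(-2, 5, -17) = -17
C (Min): min(18, 11, 17) = 11
D (Min): min(3, 14, 20) = 3
Root (Max): max(-17, 11, 3) = 11
Max picks the child with the highest value: C (value 11).

C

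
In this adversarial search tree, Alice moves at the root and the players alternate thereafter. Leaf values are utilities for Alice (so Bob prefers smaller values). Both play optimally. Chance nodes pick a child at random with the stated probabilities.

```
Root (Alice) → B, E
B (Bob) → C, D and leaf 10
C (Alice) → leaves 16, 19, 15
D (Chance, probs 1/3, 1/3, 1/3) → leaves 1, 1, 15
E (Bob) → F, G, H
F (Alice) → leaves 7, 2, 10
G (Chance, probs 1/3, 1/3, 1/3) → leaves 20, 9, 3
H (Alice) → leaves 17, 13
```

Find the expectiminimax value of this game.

C (Alice): max(16, 19, 15) = 19
D (Chance): 1/3·1 + 1/3·1 + 1/3·15 = 5.67
B (Bob): min(19, 5.67, 10) = 5.67
F (Alice): max(7, 2, 10) = 10
G (Chance): 1/3·20 + 1/3·9 + 1/3·3 = 10.67
H (Alice): max(17, 13) = 17
E (Bob): min(10, 10.67, 17) = 10
Root (Alice): max(5.67, 10) = 10

10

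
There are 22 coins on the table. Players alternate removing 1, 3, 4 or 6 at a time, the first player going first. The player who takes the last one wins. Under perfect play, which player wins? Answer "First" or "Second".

First

W/L table (W = player to move can force a win):
i:   0  1  2  3  4  5  6  7  8  9 10 11 12 13 14 15 16 17 18 19 20 21 22
     L  W  L  W  W  W  W  L  W  L  W  W  W  W  L  W  L  W  W  W  W  L  W
Position 22 is W, so the first player wins.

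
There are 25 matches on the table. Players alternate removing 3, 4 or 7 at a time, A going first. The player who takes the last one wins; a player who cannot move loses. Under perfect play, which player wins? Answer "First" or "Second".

First

Positions where the player to move wins (W) vs loses (L):
i:   0  1  2  3  4  5  6  7  8  9 10 11 12 13 14 15 16 17 18 19 20 21 22 23 24 25
     L  L  L  W  W  W  W  W  W  W  L  L  L  W  W  W  W  W  W  W  L  L  L  W  W  W
Position 25 is W, so the first player wins.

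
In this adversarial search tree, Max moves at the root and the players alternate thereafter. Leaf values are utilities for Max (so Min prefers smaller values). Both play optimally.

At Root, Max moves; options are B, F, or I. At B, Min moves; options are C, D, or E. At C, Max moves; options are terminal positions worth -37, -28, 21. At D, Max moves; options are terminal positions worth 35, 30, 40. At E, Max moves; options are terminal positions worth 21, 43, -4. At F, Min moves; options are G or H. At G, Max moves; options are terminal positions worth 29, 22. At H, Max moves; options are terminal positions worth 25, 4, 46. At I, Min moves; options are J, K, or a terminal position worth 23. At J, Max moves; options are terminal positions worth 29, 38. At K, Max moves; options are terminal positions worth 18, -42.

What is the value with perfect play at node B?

21

C: max(-37, -28, 21) = 21
D: max(35, 30, 40) = 40
E: max(21, 43, -4) = 43
B: min(21, 40, 43) = 21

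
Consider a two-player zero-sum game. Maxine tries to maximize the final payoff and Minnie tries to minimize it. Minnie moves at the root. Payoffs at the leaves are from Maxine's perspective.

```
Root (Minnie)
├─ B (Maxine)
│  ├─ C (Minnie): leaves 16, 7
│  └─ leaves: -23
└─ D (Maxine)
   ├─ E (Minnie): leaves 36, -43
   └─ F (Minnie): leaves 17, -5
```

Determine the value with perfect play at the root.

-5

C (Minnie): min(16, 7) = 7
B (Maxine): max(7, -23) = 7
E (Minnie): min(36, -43) = -43
F (Minnie): min(17, -5) = -5
D (Maxine): max(-43, -5) = -5
Root (Minnie): min(7, -5) = -5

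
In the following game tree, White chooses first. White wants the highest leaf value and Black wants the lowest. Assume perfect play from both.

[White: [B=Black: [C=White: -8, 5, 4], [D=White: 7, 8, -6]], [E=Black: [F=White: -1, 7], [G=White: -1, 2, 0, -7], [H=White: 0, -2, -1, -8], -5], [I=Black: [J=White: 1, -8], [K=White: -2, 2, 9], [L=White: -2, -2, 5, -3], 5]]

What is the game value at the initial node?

C (White): max(-8, 5, 4) = 5
D (White): max(7, 8, -6) = 8
B (Black): min(5, 8) = 5
F (White): max(-1, 7) = 7
G (White): max(-1, 2, 0, -7) = 2
H (White): max(0, -2, -1, -8) = 0
E (Black): min(7, 2, 0, -5) = -5
J (White): max(1, -8) = 1
K (White): max(-2, 2, 9) = 9
L (White): max(-2, -2, 5, -3) = 5
I (Black): min(1, 9, 5, 5) = 1
Root (White): max(5, -5, 1) = 5

5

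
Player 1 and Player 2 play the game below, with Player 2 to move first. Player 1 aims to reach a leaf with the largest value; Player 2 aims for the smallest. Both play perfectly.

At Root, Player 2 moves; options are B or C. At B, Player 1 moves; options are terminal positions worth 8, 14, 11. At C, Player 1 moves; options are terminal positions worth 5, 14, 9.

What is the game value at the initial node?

14

B (Player 1): max(8, 14, 11) = 14
C (Player 1): max(5, 14, 9) = 14
Root (Player 2): min(14, 14) = 14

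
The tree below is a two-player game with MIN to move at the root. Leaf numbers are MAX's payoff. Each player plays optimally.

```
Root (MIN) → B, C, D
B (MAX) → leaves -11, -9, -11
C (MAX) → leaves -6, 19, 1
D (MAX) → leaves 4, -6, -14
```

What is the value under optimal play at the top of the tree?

-9

B (MAX): max(-11, -9, -11) = -9
C (MAX): max(-6, 19, 1) = 19
D (MAX): max(4, -6, -14) = 4
Root (MIN): min(-9, 19, 4) = -9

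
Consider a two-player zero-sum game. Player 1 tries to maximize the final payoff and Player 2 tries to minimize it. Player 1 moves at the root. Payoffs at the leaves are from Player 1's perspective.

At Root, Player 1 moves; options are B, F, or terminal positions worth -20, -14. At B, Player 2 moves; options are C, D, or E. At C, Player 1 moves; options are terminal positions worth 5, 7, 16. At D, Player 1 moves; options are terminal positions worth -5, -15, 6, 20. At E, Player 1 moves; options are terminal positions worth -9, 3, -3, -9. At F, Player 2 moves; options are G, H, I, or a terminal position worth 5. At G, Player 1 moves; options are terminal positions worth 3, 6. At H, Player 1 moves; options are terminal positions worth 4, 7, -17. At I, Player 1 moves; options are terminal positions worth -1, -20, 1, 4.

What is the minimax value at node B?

3

C: max(5, 7, 16) = 16
D: max(-5, -15, 6, 20) = 20
E: max(-9, 3, -3, -9) = 3
B: min(16, 20, 3) = 3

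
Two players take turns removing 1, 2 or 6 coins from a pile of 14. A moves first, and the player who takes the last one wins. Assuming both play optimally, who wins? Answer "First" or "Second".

Second

W/L table (W = player to move can force a win):
i:   0  1  2  3  4  5  6  7  8  9 10 11 12 13 14
     L  W  W  L  W  W  W  L  W  W  L  W  W  W  L
Position 14 is L, so the second player wins.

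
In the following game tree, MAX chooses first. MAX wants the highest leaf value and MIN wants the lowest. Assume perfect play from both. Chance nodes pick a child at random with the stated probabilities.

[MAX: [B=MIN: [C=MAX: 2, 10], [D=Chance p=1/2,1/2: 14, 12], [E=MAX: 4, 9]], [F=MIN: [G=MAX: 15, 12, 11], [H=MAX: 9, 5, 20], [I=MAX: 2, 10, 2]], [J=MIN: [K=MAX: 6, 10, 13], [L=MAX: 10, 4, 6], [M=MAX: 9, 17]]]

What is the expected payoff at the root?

C (MAX): max(2, 10) = 10
D (Chance): 1/2·14 + 1/2·12 = 13
E (MAX): max(4, 9) = 9
B (MIN): min(10, 13, 9) = 9
G (MAX): max(15, 12, 11) = 15
H (MAX): max(9, 5, 20) = 20
I (MAX): max(2, 10, 2) = 10
F (MIN): min(15, 20, 10) = 10
K (MAX): max(6, 10, 13) = 13
L (MAX): max(10, 4, 6) = 10
M (MAX): max(9, 17) = 17
J (MIN): min(13, 10, 17) = 10
Root (MAX): max(9, 10, 10) = 10

10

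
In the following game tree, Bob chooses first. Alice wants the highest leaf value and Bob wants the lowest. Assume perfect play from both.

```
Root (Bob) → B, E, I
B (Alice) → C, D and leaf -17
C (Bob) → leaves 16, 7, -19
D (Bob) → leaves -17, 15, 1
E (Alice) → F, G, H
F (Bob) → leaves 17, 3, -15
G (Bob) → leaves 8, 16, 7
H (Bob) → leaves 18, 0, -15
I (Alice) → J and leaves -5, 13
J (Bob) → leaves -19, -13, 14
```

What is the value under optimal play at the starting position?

-17

C (Bob): min(16, 7, -19) = -19
D (Bob): min(-17, 15, 1) = -17
B (Alice): max(-19, -17, -17) = -17
F (Bob): min(17, 3, -15) = -15
G (Bob): min(8, 16, 7) = 7
H (Bob): min(18, 0, -15) = -15
E (Alice): max(-15, 7, -15) = 7
J (Bob): min(-19, -13, 14) = -19
I (Alice): max(-19, -5, 13) = 13
Root (Bob): min(-17, 7, 13) = -17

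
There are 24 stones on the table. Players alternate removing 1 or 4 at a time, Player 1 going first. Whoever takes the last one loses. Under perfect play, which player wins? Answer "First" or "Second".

First

W/L table (W = player to move can force a win):
i:   0  1  2  3  4  5  6  7  8  9 10 11 12 13 14 15 16 17 18 19 20 21 22 23 24
     W  L  W  L  W  W  L  W  L  W  W  L  W  L  W  W  L  W  L  W  W  L  W  L  W
Position 24 is W, so the first player wins.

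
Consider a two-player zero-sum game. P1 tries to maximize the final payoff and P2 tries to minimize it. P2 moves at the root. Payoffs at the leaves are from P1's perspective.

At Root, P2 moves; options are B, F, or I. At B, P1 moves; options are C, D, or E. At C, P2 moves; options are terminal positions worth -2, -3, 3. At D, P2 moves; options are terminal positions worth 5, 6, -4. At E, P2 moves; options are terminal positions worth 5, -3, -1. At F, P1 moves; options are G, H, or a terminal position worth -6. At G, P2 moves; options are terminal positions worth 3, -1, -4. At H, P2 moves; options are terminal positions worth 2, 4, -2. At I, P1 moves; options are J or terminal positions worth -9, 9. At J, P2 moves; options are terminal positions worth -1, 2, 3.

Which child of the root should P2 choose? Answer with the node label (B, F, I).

B

C (P2): min(-2, -3, 3) = -3
D (P2): min(5, 6, -4) = -4
E (P2): min(5, -3, -1) = -3
B (P1): max(-3, -4, -3) = -3
G (P2): min(3, -1, -4) = -4
H (P2): min(2, 4, -2) = -2
F (P1): max(-4, -2, -6) = -2
J (P2): min(-1, 2, 3) = -1
I (P1): max(-1, -9, 9) = 9
Root (P2): min(-3, -2, 9) = -3
P2 picks the child with the lowest value: B (value -3).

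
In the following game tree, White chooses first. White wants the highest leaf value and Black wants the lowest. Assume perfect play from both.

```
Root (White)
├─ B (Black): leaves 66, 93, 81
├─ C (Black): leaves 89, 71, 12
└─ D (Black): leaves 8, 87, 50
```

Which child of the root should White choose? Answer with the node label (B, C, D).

B

B (Black): min(66, 93, 81) = 66
C (Black): min(89, 71, 12) = 12
D (Black): min(8, 87, 50) = 8
Root (White): max(66, 12, 8) = 66
White picks the child with the highest value: B (value 66).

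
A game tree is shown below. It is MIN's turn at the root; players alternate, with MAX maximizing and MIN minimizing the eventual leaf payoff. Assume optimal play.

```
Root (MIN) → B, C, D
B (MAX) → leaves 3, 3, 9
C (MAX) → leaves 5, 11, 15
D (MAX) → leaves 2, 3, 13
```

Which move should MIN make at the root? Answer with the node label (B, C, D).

B

B (MAX): max(3, 3, 9) = 9
C (MAX): max(5, 11, 15) = 15
D (MAX): max(2, 3, 13) = 13
Root (MIN): min(9, 15, 13) = 9
MIN picks the child with the lowest value: B (value 9).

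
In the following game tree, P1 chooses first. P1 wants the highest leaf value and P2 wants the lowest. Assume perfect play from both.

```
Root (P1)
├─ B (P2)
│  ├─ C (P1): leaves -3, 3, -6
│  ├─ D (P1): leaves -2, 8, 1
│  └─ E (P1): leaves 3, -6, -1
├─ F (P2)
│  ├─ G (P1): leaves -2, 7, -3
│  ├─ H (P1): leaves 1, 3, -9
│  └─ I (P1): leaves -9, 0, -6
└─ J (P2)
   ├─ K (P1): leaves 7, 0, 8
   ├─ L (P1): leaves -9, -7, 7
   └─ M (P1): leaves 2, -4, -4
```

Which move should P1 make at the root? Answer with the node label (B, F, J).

C (P1): max(-3, 3, -6) = 3
D (P1): max(-2, 8, 1) = 8
E (P1): max(3, -6, -1) = 3
B (P2): min(3, 8, 3) = 3
G (P1): max(-2, 7, -3) = 7
H (P1): max(1, 3, -9) = 3
I (P1): max(-9, 0, -6) = 0
F (P2): min(7, 3, 0) = 0
K (P1): max(7, 0, 8) = 8
L (P1): max(-9, -7, 7) = 7
M (P1): max(2, -4, -4) = 2
J (P2): min(8, 7, 2) = 2
Root (P1): max(3, 0, 2) = 3
P1 picks the child with the highest value: B (value 3).

B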